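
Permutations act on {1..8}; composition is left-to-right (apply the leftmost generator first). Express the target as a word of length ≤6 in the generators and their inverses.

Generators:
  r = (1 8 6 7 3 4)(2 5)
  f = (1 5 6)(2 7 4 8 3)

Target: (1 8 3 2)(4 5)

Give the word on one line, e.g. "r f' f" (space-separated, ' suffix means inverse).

  after r: (1 8 6 7 3 4)(2 5)
  after f': (1 4 6 2)(3 7 8 5)
  after f': (1 7 4 5 8)(2 6 3)
  after r': (1 6 7 3 5)(2 8 4)
  after r': (1 8 3 2)(4 5)

r f' f' r' r'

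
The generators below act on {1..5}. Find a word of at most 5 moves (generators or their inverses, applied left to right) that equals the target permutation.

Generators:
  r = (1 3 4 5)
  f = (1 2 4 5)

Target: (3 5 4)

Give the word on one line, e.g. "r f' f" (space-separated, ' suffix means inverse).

  after f': (1 5 4 2)
  after f': (1 4)(2 5)
  after r: (1 5 2)(3 4)
  after f: (3 5 4)

f' f' r f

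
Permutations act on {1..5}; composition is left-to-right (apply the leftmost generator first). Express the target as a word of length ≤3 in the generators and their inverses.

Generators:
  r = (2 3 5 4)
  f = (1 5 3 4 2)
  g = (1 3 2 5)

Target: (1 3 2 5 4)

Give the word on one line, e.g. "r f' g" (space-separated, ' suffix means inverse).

  after f: (1 5 3 4 2)
  after f: (1 3 2 5 4)

f f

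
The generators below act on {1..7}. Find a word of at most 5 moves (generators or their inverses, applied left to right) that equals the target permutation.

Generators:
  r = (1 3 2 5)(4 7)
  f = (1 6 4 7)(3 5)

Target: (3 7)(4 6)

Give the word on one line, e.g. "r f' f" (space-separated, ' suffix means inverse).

  after r': (1 5 2 3)(4 7)
  after f: (1 3 6 4)(2 5)
  after f: (1 5 2 3 4 6 7)
  after r: (3 7)(4 6)

r' f f r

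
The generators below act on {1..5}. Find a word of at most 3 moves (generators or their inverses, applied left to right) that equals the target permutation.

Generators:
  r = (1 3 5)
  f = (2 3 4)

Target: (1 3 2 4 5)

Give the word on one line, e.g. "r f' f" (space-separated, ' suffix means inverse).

  after f': (2 4 3)
  after r: (1 3 2 4 5)

f' r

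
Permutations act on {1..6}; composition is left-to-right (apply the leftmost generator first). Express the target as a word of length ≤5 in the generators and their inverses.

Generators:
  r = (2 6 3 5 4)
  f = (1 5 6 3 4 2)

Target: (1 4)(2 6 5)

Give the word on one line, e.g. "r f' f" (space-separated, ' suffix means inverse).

  after r': (2 4 5 3 6)
  after f': (1 2 3 5 6 4)
  after r': (1 4)(2 6 5)

r' f' r'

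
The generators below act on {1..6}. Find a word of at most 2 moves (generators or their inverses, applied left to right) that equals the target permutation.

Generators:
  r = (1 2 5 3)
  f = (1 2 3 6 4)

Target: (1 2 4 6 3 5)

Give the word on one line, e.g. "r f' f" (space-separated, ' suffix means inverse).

r' f'

  after r': (1 3 5 2)
  after f': (1 2 4 6 3 5)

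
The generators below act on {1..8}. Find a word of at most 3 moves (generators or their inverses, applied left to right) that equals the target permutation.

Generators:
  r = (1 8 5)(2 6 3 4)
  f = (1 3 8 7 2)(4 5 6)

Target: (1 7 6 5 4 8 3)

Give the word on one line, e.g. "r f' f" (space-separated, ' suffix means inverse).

r f r

  after r: (1 8 5)(2 6 3 4)
  after f: (1 7 2 4)(3 5)(6 8)
  after r: (1 7 6 5 4 8 3)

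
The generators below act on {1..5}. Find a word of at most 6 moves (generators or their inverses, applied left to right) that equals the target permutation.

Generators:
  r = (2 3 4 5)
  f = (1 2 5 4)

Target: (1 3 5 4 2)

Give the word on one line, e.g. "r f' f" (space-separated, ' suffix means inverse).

  after r: (2 3 4 5)
  after f': (1 4 2 3 5)
  after r': (1 3 4 5)
  after f': (1 3 5 4 2)

r f' r' f'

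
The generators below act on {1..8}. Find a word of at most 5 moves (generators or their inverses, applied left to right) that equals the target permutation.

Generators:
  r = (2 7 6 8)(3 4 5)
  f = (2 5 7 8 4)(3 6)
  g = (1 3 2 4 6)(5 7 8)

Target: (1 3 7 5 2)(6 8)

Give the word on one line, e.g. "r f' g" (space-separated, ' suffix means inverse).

f' f' r' g

  after f': (2 4 8 7 5)(3 6)
  after f': (2 8 5 4 7)
  after r': (2 6 7 8 4)(3 5)
  after g: (1 3 7 5 2)(6 8)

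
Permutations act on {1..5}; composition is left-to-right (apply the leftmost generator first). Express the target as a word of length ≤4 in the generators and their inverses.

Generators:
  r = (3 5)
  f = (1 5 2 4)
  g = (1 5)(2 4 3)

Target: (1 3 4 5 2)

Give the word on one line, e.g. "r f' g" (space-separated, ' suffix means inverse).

f g' f' g

  after f: (1 5 2 4)
  after g': (3 4 5)
  after f': (1 4)(2 5 3)
  after g: (1 3 4 5 2)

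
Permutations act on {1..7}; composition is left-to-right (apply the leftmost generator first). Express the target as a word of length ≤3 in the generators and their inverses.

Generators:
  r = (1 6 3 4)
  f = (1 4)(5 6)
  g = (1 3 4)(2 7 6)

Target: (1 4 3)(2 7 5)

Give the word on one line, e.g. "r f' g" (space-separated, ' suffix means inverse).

f' g f

  after f': (1 4)(5 6)
  after g: (2 7 6 5)(3 4)
  after f: (1 4 3)(2 7 5)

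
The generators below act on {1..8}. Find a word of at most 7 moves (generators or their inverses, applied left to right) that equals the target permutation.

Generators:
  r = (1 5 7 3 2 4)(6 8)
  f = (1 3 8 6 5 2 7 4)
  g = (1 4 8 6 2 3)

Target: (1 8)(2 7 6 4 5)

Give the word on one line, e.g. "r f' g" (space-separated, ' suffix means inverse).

r f f r f

  after r: (1 5 7 3 2 4)(6 8)
  after f: (1 2)(3 7 8 5 4)
  after f: (1 7 6 5)(2 3 4 8)
  after r: (1 3)(4 6 7 8)
  after f: (1 8)(2 7 6 4 5)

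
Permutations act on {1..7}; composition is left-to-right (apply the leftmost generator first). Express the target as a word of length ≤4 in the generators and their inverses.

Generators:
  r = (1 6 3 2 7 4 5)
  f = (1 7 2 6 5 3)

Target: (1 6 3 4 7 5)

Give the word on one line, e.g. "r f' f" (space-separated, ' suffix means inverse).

f' r'

  after f': (1 3 5 6 2 7)
  after r': (1 6 3 4 7 5)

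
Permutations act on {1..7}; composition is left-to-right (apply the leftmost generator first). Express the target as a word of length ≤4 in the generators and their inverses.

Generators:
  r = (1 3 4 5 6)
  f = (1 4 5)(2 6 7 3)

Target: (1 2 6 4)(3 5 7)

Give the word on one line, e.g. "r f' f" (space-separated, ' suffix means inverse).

  after r: (1 3 4 5 6)
  after f: (1 2 6 4)(3 5 7)

r f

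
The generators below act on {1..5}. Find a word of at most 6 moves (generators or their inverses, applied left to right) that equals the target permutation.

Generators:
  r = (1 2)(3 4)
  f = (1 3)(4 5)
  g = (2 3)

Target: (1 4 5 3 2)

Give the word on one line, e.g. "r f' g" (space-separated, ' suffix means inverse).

f r' r' r'

  after f: (1 3)(4 5)
  after r': (1 4 5 3 2)
  after r': (1 3)(4 5)
  after r': (1 4 5 3 2)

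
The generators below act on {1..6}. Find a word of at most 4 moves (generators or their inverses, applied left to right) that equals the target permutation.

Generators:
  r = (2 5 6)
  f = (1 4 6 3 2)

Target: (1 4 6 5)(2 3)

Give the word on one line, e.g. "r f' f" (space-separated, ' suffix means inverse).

r' f

  after r': (2 6 5)
  after f: (1 4 6 5)(2 3)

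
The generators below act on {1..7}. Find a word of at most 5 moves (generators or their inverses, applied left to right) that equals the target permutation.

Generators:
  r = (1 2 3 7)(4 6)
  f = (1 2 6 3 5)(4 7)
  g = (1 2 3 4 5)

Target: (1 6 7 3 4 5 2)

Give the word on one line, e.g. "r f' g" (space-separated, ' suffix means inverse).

f' g g f g

  after f': (1 5 3 6 2)(4 7)
  after g: (3 6)(4 7 5)
  after g: (1 2 3 6 4 7)
  after f: (1 6 7 2 5)
  after g: (1 6 7 3 4 5 2)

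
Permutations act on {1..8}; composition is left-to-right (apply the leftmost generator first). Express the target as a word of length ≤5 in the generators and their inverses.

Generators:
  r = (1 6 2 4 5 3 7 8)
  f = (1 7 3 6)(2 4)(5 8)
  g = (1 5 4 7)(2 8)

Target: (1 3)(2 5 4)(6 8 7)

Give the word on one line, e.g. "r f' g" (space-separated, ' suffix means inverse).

g r g

  after g: (1 5 4 7)(2 8)
  after r: (1 3 7 6 2)(4 8)
  after g: (1 3)(2 5 4)(6 8 7)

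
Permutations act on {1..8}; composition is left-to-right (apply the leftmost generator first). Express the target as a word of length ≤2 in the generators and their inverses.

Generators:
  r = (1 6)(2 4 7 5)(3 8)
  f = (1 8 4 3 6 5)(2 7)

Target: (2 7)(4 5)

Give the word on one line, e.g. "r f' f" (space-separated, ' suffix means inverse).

r' r'

  after r': (1 6)(2 5 7 4)(3 8)
  after r': (2 7)(4 5)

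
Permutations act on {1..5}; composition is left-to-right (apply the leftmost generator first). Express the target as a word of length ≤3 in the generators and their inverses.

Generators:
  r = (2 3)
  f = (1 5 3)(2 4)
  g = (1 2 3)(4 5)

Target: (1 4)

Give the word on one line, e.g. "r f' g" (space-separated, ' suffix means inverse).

  after f': (1 3 5)(2 4)
  after r: (1 2 4 3 5)
  after f: (1 4)

f' r f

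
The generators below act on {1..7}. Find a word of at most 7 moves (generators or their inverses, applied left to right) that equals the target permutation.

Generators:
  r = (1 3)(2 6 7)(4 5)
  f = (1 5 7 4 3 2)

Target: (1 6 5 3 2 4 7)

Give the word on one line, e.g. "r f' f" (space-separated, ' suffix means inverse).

f r f' r r

  after f: (1 5 7 4 3 2)
  after r: (1 4)(2 3 6 7 5)
  after f': (1 7)(2 4)(3 6 5)
  after r: (1 2 5)(3 7)(4 6)
  after r: (1 6 5 3 2 4 7)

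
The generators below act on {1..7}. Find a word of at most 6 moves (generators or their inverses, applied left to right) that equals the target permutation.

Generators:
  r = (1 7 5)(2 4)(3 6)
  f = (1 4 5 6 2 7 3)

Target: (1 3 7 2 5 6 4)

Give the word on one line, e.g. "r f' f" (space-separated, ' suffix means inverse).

r r f r

  after r: (1 7 5)(2 4)(3 6)
  after r: (1 5 7)
  after f: (1 6 2 7 4 5 3)
  after r: (1 3 7 2 5 6 4)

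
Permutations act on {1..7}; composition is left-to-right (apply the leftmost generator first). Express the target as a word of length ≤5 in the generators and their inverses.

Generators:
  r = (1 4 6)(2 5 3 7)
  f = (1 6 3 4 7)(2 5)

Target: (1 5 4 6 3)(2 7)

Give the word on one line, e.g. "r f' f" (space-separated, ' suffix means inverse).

r f' r'

  after r: (1 4 6)(2 5 3 7)
  after f': (1 3 4)(5 6 7)
  after r': (1 5 4 6 3)(2 7)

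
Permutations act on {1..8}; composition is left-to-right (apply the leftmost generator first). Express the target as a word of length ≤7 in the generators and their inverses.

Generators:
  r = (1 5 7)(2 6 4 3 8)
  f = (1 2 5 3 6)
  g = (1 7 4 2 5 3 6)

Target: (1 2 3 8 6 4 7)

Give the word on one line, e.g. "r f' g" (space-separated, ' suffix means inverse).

g f r g' r'

  after g: (1 7 4 2 5 3 6)
  after f: (1 7 4 5 6 2 3)
  after r: (2 8)(3 5 4 7)
  after g': (1 6 3 2 8 4)(5 7)
  after r': (1 2 3 8 6 4 7)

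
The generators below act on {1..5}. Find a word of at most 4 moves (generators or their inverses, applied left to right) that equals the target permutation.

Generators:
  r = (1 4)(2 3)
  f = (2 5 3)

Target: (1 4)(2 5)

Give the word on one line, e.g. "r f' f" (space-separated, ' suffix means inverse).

f r' r' r'

  after f: (2 5 3)
  after r': (1 4)(2 5)
  after r': (2 5 3)
  after r': (1 4)(2 5)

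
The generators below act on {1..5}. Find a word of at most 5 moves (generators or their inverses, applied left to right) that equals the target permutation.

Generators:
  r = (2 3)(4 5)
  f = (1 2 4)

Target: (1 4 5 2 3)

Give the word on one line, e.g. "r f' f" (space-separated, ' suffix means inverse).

r f r r f

  after r: (2 3)(4 5)
  after f: (1 2 3 4 5)
  after r: (1 3 5)
  after r: (1 2 3 4 5)
  after f: (1 4 5 2 3)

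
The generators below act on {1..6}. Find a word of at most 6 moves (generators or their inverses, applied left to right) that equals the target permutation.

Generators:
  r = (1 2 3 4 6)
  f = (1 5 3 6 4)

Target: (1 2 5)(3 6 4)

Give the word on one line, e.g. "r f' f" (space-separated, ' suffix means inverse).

  after f: (1 5 3 6 4)
  after r': (1 5 2)(3 4 6)
  after f: (1 3)(2 5)
  after r': (1 2 5)(3 6 4)

f r' f r'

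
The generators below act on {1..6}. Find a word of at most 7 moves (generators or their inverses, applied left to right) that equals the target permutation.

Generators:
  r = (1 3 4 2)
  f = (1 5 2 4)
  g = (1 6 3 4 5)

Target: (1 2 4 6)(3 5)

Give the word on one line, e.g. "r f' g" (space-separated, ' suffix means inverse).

  after r': (1 2 4 3)
  after r': (1 4)(2 3)
  after g: (1 5)(2 4 6 3)
  after f': (3 5 4 6)
  after r': (1 2 4 6)(3 5)

r' r' g f' r'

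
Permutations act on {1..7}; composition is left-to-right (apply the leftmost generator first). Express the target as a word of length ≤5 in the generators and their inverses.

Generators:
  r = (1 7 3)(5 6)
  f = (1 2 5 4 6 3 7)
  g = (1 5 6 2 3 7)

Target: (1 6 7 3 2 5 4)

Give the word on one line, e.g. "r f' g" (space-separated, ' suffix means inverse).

g f' g'

  after g: (1 5 6 2 3 7)
  after f': (1 2 6)(4 5)
  after g': (1 6 7 3 2 5 4)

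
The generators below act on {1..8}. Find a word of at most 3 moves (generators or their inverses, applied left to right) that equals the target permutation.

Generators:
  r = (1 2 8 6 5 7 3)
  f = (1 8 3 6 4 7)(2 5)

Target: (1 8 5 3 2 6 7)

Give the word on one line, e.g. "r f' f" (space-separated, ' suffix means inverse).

  after r: (1 2 8 6 5 7 3)
  after r: (1 8 5 3 2 6 7)

r r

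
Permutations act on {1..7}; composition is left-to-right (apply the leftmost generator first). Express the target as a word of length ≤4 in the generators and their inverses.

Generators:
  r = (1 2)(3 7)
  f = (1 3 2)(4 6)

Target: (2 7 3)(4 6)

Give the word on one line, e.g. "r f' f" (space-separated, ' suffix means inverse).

  after f': (1 2 3)(4 6)
  after r: (2 7 3)(4 6)

f' r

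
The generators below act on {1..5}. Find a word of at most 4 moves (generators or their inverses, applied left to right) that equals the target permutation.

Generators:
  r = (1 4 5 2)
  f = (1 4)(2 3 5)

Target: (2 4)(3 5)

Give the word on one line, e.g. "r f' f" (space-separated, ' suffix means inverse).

  after f': (1 4)(2 5 3)
  after r': (2 4)(3 5)

f' r'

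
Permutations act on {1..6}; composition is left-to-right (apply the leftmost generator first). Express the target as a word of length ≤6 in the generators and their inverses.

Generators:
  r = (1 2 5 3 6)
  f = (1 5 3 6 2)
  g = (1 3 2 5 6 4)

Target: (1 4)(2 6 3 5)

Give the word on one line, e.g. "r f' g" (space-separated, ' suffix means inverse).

f g' f' g r'

  after f: (1 5 3 6 2)
  after g': (1 2 4 6 3 5)
  after f': (1 6 5 2 4 3)
  after g: (1 4 2)
  after r': (1 4)(2 6 3 5)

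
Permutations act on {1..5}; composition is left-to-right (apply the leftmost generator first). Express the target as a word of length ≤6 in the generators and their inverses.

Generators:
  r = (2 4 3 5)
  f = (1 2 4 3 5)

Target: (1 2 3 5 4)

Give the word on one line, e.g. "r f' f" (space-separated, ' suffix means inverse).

  after r: (2 4 3 5)
  after f': (1 5)
  after f': (1 3 4 2)
  after f': (1 4)(2 5 3)
  after r': (1 2 3 5 4)

r f' f' f' r'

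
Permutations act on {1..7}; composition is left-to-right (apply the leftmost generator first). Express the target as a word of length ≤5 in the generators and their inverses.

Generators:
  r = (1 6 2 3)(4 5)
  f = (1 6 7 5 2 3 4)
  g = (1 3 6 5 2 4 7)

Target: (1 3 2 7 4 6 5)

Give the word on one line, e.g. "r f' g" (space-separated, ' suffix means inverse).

  after f': (1 4 3 2 5 7 6)
  after g': (1 2 6 7 3 5 4)
  after f: (1 3 2 7 4 6 5)

f' g' f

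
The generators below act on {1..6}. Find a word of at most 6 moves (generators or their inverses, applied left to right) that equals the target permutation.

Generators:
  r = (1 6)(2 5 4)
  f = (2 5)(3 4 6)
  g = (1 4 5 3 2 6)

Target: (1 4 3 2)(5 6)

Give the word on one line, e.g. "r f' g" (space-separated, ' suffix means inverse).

  after r: (1 6)(2 5 4)
  after r: (2 4 5)
  after g': (1 6 2)(3 5)
  after f': (1 4 3 2)(5 6)

r r g' f'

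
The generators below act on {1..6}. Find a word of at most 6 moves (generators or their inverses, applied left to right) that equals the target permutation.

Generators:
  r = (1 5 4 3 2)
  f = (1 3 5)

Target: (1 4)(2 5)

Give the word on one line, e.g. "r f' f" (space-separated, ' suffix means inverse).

  after f': (1 5 3)
  after r: (1 4 3 5 2)
  after f: (1 4 5 2 3)
  after f: (1 4)(2 5)

f' r f f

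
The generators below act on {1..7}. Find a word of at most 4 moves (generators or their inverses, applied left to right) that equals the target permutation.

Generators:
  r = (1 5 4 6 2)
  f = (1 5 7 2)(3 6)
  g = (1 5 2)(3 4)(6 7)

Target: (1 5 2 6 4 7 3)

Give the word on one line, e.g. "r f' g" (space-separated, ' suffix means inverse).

f' r g

  after f': (1 2 7 5)(3 6)
  after r: (2 7 4 6 3)
  after g: (1 5 2 6 4 7 3)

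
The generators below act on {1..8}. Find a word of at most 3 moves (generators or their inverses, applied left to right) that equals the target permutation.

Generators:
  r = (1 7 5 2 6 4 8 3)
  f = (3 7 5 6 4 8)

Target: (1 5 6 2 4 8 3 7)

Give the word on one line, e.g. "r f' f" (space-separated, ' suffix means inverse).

  after r': (1 3 8 4 6 2 5 7)
  after f: (1 7)(2 6)
  after f: (1 5 6 2 4 8 3 7)

r' f f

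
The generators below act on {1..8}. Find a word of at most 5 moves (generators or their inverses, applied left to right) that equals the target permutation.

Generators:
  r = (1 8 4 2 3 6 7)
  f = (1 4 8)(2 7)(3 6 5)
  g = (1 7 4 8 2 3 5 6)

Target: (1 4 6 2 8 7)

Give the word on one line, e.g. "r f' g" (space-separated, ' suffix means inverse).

  after f: (1 4 8)(2 7)(3 6 5)
  after f: (1 8 4)(3 5 6)
  after g': (1 4 6 2 8 7)

f f g'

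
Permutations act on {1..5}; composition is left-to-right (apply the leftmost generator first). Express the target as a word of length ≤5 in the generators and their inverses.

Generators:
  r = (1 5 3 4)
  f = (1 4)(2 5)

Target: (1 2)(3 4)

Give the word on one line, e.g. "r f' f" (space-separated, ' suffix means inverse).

  after r: (1 5 3 4)
  after f: (1 2 5 3)
  after r': (1 2)(3 4)

r f r'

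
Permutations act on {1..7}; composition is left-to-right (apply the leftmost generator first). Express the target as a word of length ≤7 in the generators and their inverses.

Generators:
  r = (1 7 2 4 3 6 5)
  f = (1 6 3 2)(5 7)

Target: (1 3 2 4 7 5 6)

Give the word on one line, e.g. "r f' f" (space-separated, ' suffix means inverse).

  after f': (1 2 3 6)(5 7)
  after f': (1 3)(2 6)
  after r': (1 4 2 3 5 6 7)
  after f: (1 4)(3 7 6 5)
  after r: (1 3 2 4 7 5 6)

f' f' r' f r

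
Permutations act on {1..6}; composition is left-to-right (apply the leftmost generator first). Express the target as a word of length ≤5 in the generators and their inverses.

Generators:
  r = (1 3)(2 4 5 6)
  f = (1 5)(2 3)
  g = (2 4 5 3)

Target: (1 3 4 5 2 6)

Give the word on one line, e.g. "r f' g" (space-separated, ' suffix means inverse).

  after f: (1 5)(2 3)
  after r: (1 6 2)(3 4 5)
  after f': (1 6 3 4)(2 5)
  after r: (1 2 6)(3 5 4)
  after g': (1 3 4 5 2 6)

f r f' r g'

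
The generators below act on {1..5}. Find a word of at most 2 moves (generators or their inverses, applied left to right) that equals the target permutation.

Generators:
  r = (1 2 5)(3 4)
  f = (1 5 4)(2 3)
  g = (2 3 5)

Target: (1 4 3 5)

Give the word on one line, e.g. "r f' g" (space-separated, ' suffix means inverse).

f' g'

  after f': (1 4 5)(2 3)
  after g': (1 4 3 5)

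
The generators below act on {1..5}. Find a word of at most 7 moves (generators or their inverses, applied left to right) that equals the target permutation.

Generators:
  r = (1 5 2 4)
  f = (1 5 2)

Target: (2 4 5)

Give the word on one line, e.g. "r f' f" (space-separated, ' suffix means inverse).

  after f': (1 2 5)
  after r': (1 5 4 2)
  after f': (4 5)
  after r: (1 5)(2 4)
  after f': (2 4 5)

f' r' f' r f'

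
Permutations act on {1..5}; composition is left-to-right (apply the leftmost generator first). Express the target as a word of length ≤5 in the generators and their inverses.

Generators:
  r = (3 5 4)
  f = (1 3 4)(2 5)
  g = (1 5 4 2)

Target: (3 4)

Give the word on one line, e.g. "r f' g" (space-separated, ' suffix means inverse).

g g f

  after g: (1 5 4 2)
  after g: (1 4)(2 5)
  after f: (3 4)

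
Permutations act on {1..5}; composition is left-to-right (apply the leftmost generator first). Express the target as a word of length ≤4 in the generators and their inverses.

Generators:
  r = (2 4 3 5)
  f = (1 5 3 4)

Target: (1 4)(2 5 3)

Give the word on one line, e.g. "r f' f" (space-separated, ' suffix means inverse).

  after r: (2 4 3 5)
  after r: (2 3)(4 5)
  after f': (1 4)(2 5 3)

r r f'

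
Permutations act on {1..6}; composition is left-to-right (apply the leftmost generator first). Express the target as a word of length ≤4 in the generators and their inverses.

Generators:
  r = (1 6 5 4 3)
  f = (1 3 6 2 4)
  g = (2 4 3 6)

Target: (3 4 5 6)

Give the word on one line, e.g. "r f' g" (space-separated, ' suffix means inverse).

  after r': (1 3 4 5 6)
  after f': (2 6 4 5 3)
  after g: (3 4 5 6)

r' f' g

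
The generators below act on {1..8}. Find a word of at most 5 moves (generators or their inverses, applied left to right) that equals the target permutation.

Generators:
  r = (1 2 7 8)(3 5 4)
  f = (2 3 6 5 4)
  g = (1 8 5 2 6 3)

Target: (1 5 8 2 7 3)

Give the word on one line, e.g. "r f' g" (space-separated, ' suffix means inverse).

  after g': (1 3 6 2 5 8)
  after g': (1 6 5)(2 8 3)
  after r': (1 6 3)(2 7)(4 5 8)
  after f: (1 5 8 2 7 3)

g' g' r' f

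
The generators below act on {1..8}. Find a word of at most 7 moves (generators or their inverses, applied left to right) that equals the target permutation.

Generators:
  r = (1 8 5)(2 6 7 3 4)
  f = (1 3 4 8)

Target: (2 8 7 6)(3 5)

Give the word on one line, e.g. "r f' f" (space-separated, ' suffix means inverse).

  after r': (1 5 8)(2 4 3 7 6)
  after f: (1 5)(2 8 3 7 6)
  after r: (2 5 8 4)
  after f': (1 8 3)(2 5 4)
  after r': (2 8 7 6)(3 5)

r' f r f' r'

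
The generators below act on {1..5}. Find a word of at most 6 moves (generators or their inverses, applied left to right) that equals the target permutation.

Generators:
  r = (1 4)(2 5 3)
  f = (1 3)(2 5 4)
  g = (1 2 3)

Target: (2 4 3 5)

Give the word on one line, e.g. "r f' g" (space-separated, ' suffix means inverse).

  after g': (1 3 2)
  after r: (1 2 4)(3 5)
  after g: (1 3 5)(2 4)
  after g: (2 4 3 5)

g' r g g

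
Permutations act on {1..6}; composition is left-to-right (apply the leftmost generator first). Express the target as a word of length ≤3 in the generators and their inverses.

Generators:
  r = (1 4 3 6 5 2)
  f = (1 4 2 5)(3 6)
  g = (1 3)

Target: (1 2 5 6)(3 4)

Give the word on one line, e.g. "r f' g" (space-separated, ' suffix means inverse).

  after r': (1 2 5 6 3 4)
  after g': (1 2 5 6)(3 4)

r' g'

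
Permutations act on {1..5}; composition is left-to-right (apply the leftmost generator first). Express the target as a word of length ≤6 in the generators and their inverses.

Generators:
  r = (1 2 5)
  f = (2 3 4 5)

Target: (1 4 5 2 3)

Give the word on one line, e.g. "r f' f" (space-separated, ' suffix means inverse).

  after r: (1 2 5)
  after f': (1 5)(2 4 3)
  after f': (1 4 2 3 5)
  after r: (1 4 5 2 3)

r f' f' r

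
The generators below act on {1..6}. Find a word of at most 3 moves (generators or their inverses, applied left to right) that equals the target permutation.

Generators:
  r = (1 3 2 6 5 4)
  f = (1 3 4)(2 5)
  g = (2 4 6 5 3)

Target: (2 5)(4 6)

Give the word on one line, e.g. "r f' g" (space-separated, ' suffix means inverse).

f r' g

  after f: (1 3 4)(2 5)
  after r': (2 6)(3 5)
  after g: (2 5)(4 6)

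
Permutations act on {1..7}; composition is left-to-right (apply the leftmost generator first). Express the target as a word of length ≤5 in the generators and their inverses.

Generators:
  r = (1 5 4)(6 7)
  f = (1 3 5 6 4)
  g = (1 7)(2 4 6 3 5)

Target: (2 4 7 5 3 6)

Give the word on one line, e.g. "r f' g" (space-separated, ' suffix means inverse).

f g' f f

  after f: (1 3 5 6 4)
  after g': (1 6 2 5 4 7)
  after f: (1 4 7 3 5)(2 6)
  after f: (2 4 7 5 3 6)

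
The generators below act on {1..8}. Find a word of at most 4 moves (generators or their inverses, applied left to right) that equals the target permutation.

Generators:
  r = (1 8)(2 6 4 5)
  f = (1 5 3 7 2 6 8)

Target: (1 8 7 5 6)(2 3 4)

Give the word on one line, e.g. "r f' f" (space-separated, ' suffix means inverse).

f' r' f'

  after f': (1 8 6 2 7 3 5)
  after r': (2 7 3 4 6 5 8)
  after f': (1 8 7 5 6)(2 3 4)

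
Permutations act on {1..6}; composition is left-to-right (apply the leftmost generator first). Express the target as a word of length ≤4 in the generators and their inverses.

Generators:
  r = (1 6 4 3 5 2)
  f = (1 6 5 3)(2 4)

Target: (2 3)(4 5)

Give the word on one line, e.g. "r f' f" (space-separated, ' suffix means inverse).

  after f: (1 6 5 3)(2 4)
  after r: (1 4)(2 3 6)
  after r: (1 3 4 6)(2 5)
  after f: (2 3)(4 5)

f r r f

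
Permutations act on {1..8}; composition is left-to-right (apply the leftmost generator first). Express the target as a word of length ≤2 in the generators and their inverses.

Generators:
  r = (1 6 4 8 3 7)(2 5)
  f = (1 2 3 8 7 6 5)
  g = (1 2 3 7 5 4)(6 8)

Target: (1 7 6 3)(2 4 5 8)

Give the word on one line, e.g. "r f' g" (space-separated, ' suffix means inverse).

f' g'

  after f': (1 5 6 7 8 3 2)
  after g': (1 7 6 3)(2 4 5 8)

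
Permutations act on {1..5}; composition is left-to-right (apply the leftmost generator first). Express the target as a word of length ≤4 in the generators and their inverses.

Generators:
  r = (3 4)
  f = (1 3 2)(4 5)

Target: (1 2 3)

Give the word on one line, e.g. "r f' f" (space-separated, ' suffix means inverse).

  after f: (1 3 2)(4 5)
  after f: (1 2 3)

f f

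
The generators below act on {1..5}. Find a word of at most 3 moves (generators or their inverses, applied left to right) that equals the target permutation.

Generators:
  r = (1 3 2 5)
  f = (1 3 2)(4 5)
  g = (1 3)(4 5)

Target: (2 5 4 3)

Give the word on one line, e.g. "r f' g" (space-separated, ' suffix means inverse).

f' r' r'

  after f': (1 2 3)(4 5)
  after r': (1 3 5 4 2)
  after r': (2 5 4 3)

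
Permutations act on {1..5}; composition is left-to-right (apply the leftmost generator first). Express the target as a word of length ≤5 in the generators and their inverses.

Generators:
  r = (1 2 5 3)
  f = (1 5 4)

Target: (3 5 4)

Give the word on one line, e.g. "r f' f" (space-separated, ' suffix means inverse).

  after r: (1 2 5 3)
  after f: (1 2 4)(3 5)
  after f: (1 2)(3 4 5)
  after r: (1 5)(3 4)
  after f': (3 5 4)

r f f r f'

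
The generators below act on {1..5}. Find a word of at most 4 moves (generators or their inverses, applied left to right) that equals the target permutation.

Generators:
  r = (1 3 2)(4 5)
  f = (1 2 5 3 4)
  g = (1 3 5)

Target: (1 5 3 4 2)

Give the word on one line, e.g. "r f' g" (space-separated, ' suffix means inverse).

  after r: (1 3 2)(4 5)
  after f: (1 4 3 5)
  after r: (1 5 3 4 2)

r f r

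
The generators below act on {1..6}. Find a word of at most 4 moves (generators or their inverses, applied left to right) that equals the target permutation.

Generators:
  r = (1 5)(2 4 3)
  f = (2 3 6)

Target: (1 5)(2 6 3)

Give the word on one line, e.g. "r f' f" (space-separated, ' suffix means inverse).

f' r r r

  after f': (2 6 3)
  after r: (1 5)(2 6)(3 4)
  after r: (2 6 4)
  after r: (1 5)(2 6 3)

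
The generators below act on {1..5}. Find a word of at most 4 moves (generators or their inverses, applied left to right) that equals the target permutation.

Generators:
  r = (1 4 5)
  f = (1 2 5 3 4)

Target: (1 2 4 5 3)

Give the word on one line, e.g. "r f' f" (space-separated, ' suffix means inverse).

f r'

  after f: (1 2 5 3 4)
  after r': (1 2 4 5 3)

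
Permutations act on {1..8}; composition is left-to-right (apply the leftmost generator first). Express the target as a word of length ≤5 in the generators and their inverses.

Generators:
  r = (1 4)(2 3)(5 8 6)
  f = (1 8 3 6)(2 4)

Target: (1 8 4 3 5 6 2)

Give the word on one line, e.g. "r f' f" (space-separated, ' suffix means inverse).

f f f r'

  after f: (1 8 3 6)(2 4)
  after f: (1 3)(6 8)
  after f: (1 6 3 8)(2 4)
  after r': (1 8 4 3 5 6 2)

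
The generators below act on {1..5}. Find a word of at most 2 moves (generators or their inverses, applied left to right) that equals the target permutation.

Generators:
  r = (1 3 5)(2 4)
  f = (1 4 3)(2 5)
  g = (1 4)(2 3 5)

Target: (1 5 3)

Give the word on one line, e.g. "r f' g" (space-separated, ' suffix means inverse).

  after r: (1 3 5)(2 4)
  after r: (1 5 3)

r r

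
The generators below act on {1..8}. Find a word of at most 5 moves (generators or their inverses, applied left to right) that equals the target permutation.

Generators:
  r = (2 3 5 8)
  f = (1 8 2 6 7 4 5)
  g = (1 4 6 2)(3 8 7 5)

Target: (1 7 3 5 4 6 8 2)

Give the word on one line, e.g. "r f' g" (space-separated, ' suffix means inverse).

  after r': (2 8 5 3)
  after g: (1 4 6 2 7 5 8 3)
  after g: (1 6)(2 5 7 3 4)
  after f: (1 7 3 5 4 6 8 2)

r' g g f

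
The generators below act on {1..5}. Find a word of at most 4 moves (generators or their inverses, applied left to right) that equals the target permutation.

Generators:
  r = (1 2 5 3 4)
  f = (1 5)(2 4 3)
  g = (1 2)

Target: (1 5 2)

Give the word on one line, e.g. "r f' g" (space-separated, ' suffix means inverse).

  after r: (1 2 5 3 4)
  after g: (2 5 3 4)
  after f: (1 5 2)

r g f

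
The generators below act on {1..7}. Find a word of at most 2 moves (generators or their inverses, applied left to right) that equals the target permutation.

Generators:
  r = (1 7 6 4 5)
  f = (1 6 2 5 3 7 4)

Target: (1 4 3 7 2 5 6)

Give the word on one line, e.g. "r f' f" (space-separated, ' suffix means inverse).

r f

  after r: (1 7 6 4 5)
  after f: (1 4 3 7 2 5 6)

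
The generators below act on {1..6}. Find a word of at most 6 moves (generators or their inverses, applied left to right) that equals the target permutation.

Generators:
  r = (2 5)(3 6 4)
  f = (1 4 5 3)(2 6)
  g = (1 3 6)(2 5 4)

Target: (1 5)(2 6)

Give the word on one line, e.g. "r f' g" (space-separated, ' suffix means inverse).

f' g' f g'

  after f': (1 3 5 4)(2 6)
  after g': (2 3)(4 6)
  after f: (1 4 2)(3 6 5)
  after g': (1 5)(2 6)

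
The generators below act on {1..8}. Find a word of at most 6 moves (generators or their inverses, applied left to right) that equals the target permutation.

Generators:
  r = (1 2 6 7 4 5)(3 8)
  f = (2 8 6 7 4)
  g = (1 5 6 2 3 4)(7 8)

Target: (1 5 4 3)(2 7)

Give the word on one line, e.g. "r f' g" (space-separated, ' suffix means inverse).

  after g: (1 5 6 2 3 4)(7 8)
  after f': (1 5 8 6 4)(2 3 7)
  after r: (2 8 7 6 5 3 4)
  after g: (1 5 4 3)(2 7)

g f' r g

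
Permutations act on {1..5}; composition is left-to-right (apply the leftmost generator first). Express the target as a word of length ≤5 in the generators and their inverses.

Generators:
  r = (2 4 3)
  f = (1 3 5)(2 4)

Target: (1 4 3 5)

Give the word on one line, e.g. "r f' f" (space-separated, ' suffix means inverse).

  after f: (1 3 5)(2 4)
  after r: (1 2 3 5)
  after r: (1 4 3 5)

f r r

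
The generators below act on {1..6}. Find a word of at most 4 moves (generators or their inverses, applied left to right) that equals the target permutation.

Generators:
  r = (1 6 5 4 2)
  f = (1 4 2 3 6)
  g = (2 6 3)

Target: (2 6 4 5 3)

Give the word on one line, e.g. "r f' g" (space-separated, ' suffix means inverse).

  after r': (1 2 4 5 6)
  after g: (1 6)(2 4 5 3)
  after f: (4 5 6)
  after g: (2 6 4 5 3)

r' g f g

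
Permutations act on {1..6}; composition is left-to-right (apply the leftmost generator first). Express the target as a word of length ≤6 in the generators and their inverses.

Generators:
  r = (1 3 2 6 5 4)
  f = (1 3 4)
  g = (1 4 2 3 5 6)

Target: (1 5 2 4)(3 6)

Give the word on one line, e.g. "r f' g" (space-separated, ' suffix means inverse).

g' r f f

  after g': (1 6 5 3 2 4)
  after r: (1 5 2)(3 6 4)
  after f: (1 5 2 3 6)
  after f: (1 5 2 4)(3 6)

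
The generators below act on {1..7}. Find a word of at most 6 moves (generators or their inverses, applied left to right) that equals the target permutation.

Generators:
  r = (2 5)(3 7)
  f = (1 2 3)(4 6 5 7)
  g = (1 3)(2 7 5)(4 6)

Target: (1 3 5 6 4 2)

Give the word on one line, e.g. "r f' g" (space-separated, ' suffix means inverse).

r g f g

  after r: (2 5)(3 7)
  after g: (1 3 5 7)(4 6)
  after f: (2 3 7)(4 5)
  after g: (1 3 5 6 4 2)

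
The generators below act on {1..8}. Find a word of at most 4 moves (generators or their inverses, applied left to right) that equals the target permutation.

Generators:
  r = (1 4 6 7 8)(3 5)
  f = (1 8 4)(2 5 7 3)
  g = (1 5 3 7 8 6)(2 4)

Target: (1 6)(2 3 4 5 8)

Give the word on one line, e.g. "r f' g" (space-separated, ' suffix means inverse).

  after f: (1 8 4)(2 5 7 3)
  after g: (1 6)(2 3 4 5 8)

f g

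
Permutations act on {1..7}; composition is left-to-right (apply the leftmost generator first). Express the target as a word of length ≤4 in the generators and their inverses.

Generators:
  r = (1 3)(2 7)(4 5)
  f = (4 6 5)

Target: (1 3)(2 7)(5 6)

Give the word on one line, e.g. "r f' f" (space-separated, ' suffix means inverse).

r f' f'

  after r: (1 3)(2 7)(4 5)
  after f': (1 3)(2 7)(4 6)
  after f': (1 3)(2 7)(5 6)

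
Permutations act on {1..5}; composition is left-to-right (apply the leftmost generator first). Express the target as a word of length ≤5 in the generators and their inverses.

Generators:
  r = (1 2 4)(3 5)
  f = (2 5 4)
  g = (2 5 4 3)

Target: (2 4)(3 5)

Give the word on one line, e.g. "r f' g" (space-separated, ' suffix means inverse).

f' g f' g'

  after f': (2 4 5)
  after g: (2 3)
  after f': (2 3 4 5)
  after g': (2 4)(3 5)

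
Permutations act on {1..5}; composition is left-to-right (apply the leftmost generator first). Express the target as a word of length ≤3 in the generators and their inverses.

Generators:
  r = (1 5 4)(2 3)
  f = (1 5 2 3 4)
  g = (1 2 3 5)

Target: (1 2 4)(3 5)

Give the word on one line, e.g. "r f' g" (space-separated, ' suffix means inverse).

g' g' r

  after g': (1 5 3 2)
  after g': (1 3)(2 5)
  after r: (1 2 4)(3 5)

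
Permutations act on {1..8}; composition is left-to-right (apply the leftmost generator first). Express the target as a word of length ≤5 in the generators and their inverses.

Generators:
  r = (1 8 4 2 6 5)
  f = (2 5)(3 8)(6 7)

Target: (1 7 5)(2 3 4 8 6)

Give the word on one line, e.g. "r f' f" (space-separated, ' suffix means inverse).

  after r': (1 5 6 2 4 8)
  after r': (1 6 4)(2 8 5)
  after f': (1 7 6 4)(2 3 8)
  after r: (1 7 5)(2 3 4 8 6)

r' r' f' r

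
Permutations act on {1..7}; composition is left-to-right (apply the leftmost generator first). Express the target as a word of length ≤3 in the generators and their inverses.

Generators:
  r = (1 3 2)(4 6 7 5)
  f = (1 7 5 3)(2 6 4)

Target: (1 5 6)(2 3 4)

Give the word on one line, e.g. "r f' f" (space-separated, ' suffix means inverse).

  after r: (1 3 2)(4 6 7 5)
  after f': (1 5 6)(2 3 4)

r f'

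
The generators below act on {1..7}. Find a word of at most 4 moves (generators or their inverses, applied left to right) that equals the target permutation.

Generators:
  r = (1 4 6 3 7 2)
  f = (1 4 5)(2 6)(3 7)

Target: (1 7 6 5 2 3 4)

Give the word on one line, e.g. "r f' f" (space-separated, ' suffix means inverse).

f r r f

  after f: (1 4 5)(2 6)(3 7)
  after r: (1 6)(2 3)(4 5)
  after r: (1 3)(2 7)(4 5 6)
  after f: (1 7 6 5 2 3 4)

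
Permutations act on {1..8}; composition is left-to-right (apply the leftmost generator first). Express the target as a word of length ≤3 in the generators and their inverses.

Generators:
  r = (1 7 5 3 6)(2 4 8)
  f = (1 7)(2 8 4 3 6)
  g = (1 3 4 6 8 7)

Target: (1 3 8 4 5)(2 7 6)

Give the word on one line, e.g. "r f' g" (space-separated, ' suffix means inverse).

  after g': (1 7 8 6 4 3)
  after r': (2 8 3 6)(4 5 7)
  after g: (1 3 8 4 5)(2 7 6)

g' r' g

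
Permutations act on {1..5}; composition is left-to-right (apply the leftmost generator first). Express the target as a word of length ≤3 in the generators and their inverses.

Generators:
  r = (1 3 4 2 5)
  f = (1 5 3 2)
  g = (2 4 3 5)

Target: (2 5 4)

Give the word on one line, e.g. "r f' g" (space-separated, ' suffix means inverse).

  after g: (2 4 3 5)
  after r': (1 5 4)(2 3)
  after f': (2 5 4)

g r' f'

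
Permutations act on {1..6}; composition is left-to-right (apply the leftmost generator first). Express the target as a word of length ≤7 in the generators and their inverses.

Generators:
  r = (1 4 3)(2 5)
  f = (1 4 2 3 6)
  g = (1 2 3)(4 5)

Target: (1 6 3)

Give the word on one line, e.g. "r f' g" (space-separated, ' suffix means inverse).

  after f': (1 6 3 2 4)
  after r': (1 6 4 3 5 2)
  after r': (1 6)(2 3)
  after g: (1 6 2)(4 5)
  after g: (1 6 3)

f' r' r' g g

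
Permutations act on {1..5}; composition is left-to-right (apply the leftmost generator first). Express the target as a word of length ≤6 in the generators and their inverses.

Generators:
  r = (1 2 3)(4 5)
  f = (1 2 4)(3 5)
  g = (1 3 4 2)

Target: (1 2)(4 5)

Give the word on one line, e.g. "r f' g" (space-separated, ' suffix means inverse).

  after f: (1 2 4)(3 5)
  after r: (1 3 4 2 5)
  after r: (2 4 3 5)
  after f: (1 2)(4 5)

f r r f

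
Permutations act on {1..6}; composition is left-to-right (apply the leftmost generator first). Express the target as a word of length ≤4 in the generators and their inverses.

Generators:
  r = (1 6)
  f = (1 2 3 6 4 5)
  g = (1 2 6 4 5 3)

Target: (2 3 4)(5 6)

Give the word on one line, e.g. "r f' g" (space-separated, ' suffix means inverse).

  after r': (1 6)
  after g': (1 2)(3 5 4 6)
  after g': (2 3 4)(5 6)

r' g' g'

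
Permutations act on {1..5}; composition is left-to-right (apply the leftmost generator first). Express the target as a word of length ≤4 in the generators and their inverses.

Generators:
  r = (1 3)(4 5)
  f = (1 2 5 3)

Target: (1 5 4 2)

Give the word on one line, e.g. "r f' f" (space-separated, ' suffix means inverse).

r' f'

  after r': (1 3)(4 5)
  after f': (1 5 4 2)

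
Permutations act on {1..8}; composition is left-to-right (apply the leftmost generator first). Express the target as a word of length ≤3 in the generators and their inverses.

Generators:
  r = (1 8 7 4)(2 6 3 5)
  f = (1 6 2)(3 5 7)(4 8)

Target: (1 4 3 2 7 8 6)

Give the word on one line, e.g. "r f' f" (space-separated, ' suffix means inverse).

  after r': (1 4 7 8)(2 5 3 6)
  after f': (1 8 2 3)(4 5 7)
  after f': (1 4 3 2 7 8 6)

r' f' f'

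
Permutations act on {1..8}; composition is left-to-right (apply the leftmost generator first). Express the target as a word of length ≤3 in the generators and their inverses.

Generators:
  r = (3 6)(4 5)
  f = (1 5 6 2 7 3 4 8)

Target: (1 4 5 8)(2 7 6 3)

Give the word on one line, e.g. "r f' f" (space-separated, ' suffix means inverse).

  after f': (1 8 4 3 7 2 6 5)
  after r': (1 8 5)(2 3 7)(4 6)
  after f': (1 4 5 8)(2 7 6 3)

f' r' f'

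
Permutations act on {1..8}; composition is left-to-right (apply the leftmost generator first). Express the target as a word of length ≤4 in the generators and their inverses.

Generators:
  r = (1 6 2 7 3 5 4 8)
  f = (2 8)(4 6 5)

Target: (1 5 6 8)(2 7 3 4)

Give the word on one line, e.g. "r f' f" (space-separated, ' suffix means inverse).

r f

  after r: (1 6 2 7 3 5 4 8)
  after f: (1 5 6 8)(2 7 3 4)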